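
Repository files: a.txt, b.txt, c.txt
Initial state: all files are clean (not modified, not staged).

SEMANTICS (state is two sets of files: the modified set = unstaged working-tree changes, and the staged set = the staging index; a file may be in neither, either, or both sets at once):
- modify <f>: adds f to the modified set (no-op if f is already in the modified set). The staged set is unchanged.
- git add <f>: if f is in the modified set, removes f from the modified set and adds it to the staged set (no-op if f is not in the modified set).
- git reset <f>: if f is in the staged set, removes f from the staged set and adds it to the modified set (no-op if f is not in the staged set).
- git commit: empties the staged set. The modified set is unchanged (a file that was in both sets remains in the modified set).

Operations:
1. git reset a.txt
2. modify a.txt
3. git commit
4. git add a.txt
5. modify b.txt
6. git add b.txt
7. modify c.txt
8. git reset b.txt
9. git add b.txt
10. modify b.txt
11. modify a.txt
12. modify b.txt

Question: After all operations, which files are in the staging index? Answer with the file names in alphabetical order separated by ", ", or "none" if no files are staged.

Answer: a.txt, b.txt

Derivation:
After op 1 (git reset a.txt): modified={none} staged={none}
After op 2 (modify a.txt): modified={a.txt} staged={none}
After op 3 (git commit): modified={a.txt} staged={none}
After op 4 (git add a.txt): modified={none} staged={a.txt}
After op 5 (modify b.txt): modified={b.txt} staged={a.txt}
After op 6 (git add b.txt): modified={none} staged={a.txt, b.txt}
After op 7 (modify c.txt): modified={c.txt} staged={a.txt, b.txt}
After op 8 (git reset b.txt): modified={b.txt, c.txt} staged={a.txt}
After op 9 (git add b.txt): modified={c.txt} staged={a.txt, b.txt}
After op 10 (modify b.txt): modified={b.txt, c.txt} staged={a.txt, b.txt}
After op 11 (modify a.txt): modified={a.txt, b.txt, c.txt} staged={a.txt, b.txt}
After op 12 (modify b.txt): modified={a.txt, b.txt, c.txt} staged={a.txt, b.txt}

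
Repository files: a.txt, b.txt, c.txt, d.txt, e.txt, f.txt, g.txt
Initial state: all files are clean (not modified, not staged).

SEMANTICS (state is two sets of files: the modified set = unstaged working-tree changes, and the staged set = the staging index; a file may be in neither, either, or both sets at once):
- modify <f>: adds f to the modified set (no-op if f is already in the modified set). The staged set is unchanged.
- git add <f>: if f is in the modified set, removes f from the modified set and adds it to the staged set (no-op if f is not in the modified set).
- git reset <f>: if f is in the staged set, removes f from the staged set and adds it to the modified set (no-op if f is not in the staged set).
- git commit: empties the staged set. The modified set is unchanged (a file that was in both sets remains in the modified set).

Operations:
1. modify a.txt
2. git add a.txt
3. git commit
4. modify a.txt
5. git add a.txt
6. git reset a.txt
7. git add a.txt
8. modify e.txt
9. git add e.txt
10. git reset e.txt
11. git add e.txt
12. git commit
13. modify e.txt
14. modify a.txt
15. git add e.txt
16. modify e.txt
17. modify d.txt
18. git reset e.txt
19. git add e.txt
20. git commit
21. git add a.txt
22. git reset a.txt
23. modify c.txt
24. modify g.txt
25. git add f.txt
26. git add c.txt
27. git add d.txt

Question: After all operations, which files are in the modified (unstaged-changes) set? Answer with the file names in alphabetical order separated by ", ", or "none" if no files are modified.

Answer: a.txt, g.txt

Derivation:
After op 1 (modify a.txt): modified={a.txt} staged={none}
After op 2 (git add a.txt): modified={none} staged={a.txt}
After op 3 (git commit): modified={none} staged={none}
After op 4 (modify a.txt): modified={a.txt} staged={none}
After op 5 (git add a.txt): modified={none} staged={a.txt}
After op 6 (git reset a.txt): modified={a.txt} staged={none}
After op 7 (git add a.txt): modified={none} staged={a.txt}
After op 8 (modify e.txt): modified={e.txt} staged={a.txt}
After op 9 (git add e.txt): modified={none} staged={a.txt, e.txt}
After op 10 (git reset e.txt): modified={e.txt} staged={a.txt}
After op 11 (git add e.txt): modified={none} staged={a.txt, e.txt}
After op 12 (git commit): modified={none} staged={none}
After op 13 (modify e.txt): modified={e.txt} staged={none}
After op 14 (modify a.txt): modified={a.txt, e.txt} staged={none}
After op 15 (git add e.txt): modified={a.txt} staged={e.txt}
After op 16 (modify e.txt): modified={a.txt, e.txt} staged={e.txt}
After op 17 (modify d.txt): modified={a.txt, d.txt, e.txt} staged={e.txt}
After op 18 (git reset e.txt): modified={a.txt, d.txt, e.txt} staged={none}
After op 19 (git add e.txt): modified={a.txt, d.txt} staged={e.txt}
After op 20 (git commit): modified={a.txt, d.txt} staged={none}
After op 21 (git add a.txt): modified={d.txt} staged={a.txt}
After op 22 (git reset a.txt): modified={a.txt, d.txt} staged={none}
After op 23 (modify c.txt): modified={a.txt, c.txt, d.txt} staged={none}
After op 24 (modify g.txt): modified={a.txt, c.txt, d.txt, g.txt} staged={none}
After op 25 (git add f.txt): modified={a.txt, c.txt, d.txt, g.txt} staged={none}
After op 26 (git add c.txt): modified={a.txt, d.txt, g.txt} staged={c.txt}
After op 27 (git add d.txt): modified={a.txt, g.txt} staged={c.txt, d.txt}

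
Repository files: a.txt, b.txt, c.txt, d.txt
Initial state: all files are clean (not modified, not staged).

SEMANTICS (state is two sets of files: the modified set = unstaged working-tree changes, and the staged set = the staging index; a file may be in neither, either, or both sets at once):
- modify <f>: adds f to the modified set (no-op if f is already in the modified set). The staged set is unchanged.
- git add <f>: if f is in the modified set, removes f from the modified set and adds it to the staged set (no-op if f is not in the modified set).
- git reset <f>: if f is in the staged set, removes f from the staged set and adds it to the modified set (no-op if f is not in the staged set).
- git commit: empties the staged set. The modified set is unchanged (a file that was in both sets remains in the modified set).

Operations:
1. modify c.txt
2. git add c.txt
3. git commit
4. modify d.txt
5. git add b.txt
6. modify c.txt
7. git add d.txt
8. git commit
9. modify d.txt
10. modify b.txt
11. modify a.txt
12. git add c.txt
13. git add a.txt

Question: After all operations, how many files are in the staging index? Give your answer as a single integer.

Answer: 2

Derivation:
After op 1 (modify c.txt): modified={c.txt} staged={none}
After op 2 (git add c.txt): modified={none} staged={c.txt}
After op 3 (git commit): modified={none} staged={none}
After op 4 (modify d.txt): modified={d.txt} staged={none}
After op 5 (git add b.txt): modified={d.txt} staged={none}
After op 6 (modify c.txt): modified={c.txt, d.txt} staged={none}
After op 7 (git add d.txt): modified={c.txt} staged={d.txt}
After op 8 (git commit): modified={c.txt} staged={none}
After op 9 (modify d.txt): modified={c.txt, d.txt} staged={none}
After op 10 (modify b.txt): modified={b.txt, c.txt, d.txt} staged={none}
After op 11 (modify a.txt): modified={a.txt, b.txt, c.txt, d.txt} staged={none}
After op 12 (git add c.txt): modified={a.txt, b.txt, d.txt} staged={c.txt}
After op 13 (git add a.txt): modified={b.txt, d.txt} staged={a.txt, c.txt}
Final staged set: {a.txt, c.txt} -> count=2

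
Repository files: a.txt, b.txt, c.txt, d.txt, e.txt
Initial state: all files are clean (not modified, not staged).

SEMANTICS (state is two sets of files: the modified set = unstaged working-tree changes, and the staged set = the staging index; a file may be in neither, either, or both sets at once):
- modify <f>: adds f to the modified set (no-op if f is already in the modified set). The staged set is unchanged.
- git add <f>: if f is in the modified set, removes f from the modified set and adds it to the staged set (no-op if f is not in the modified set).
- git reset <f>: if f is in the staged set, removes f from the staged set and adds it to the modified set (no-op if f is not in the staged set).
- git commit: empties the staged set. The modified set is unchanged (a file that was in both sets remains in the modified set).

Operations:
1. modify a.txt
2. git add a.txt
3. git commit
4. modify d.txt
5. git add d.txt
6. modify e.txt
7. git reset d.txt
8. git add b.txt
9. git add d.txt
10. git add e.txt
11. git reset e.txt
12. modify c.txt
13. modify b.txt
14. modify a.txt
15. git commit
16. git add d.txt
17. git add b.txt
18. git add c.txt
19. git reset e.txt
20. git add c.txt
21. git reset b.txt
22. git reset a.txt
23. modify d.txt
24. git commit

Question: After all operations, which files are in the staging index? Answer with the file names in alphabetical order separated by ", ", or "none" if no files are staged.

After op 1 (modify a.txt): modified={a.txt} staged={none}
After op 2 (git add a.txt): modified={none} staged={a.txt}
After op 3 (git commit): modified={none} staged={none}
After op 4 (modify d.txt): modified={d.txt} staged={none}
After op 5 (git add d.txt): modified={none} staged={d.txt}
After op 6 (modify e.txt): modified={e.txt} staged={d.txt}
After op 7 (git reset d.txt): modified={d.txt, e.txt} staged={none}
After op 8 (git add b.txt): modified={d.txt, e.txt} staged={none}
After op 9 (git add d.txt): modified={e.txt} staged={d.txt}
After op 10 (git add e.txt): modified={none} staged={d.txt, e.txt}
After op 11 (git reset e.txt): modified={e.txt} staged={d.txt}
After op 12 (modify c.txt): modified={c.txt, e.txt} staged={d.txt}
After op 13 (modify b.txt): modified={b.txt, c.txt, e.txt} staged={d.txt}
After op 14 (modify a.txt): modified={a.txt, b.txt, c.txt, e.txt} staged={d.txt}
After op 15 (git commit): modified={a.txt, b.txt, c.txt, e.txt} staged={none}
After op 16 (git add d.txt): modified={a.txt, b.txt, c.txt, e.txt} staged={none}
After op 17 (git add b.txt): modified={a.txt, c.txt, e.txt} staged={b.txt}
After op 18 (git add c.txt): modified={a.txt, e.txt} staged={b.txt, c.txt}
After op 19 (git reset e.txt): modified={a.txt, e.txt} staged={b.txt, c.txt}
After op 20 (git add c.txt): modified={a.txt, e.txt} staged={b.txt, c.txt}
After op 21 (git reset b.txt): modified={a.txt, b.txt, e.txt} staged={c.txt}
After op 22 (git reset a.txt): modified={a.txt, b.txt, e.txt} staged={c.txt}
After op 23 (modify d.txt): modified={a.txt, b.txt, d.txt, e.txt} staged={c.txt}
After op 24 (git commit): modified={a.txt, b.txt, d.txt, e.txt} staged={none}

Answer: none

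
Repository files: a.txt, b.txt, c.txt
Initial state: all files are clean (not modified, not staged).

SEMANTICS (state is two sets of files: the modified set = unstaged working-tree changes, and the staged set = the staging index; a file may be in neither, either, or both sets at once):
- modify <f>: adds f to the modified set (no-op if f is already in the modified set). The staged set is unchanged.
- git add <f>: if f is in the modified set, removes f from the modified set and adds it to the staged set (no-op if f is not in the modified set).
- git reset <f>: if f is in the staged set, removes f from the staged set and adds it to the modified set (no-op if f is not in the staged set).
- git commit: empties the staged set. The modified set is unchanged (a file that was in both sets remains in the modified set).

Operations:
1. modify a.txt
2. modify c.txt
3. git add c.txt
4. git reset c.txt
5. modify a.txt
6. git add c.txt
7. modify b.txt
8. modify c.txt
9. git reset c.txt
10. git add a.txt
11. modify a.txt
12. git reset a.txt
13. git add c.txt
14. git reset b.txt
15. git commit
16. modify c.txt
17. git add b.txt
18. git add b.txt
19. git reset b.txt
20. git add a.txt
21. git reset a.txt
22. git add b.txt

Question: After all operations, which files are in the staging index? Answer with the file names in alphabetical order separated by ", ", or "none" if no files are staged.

Answer: b.txt

Derivation:
After op 1 (modify a.txt): modified={a.txt} staged={none}
After op 2 (modify c.txt): modified={a.txt, c.txt} staged={none}
After op 3 (git add c.txt): modified={a.txt} staged={c.txt}
After op 4 (git reset c.txt): modified={a.txt, c.txt} staged={none}
After op 5 (modify a.txt): modified={a.txt, c.txt} staged={none}
After op 6 (git add c.txt): modified={a.txt} staged={c.txt}
After op 7 (modify b.txt): modified={a.txt, b.txt} staged={c.txt}
After op 8 (modify c.txt): modified={a.txt, b.txt, c.txt} staged={c.txt}
After op 9 (git reset c.txt): modified={a.txt, b.txt, c.txt} staged={none}
After op 10 (git add a.txt): modified={b.txt, c.txt} staged={a.txt}
After op 11 (modify a.txt): modified={a.txt, b.txt, c.txt} staged={a.txt}
After op 12 (git reset a.txt): modified={a.txt, b.txt, c.txt} staged={none}
After op 13 (git add c.txt): modified={a.txt, b.txt} staged={c.txt}
After op 14 (git reset b.txt): modified={a.txt, b.txt} staged={c.txt}
After op 15 (git commit): modified={a.txt, b.txt} staged={none}
After op 16 (modify c.txt): modified={a.txt, b.txt, c.txt} staged={none}
After op 17 (git add b.txt): modified={a.txt, c.txt} staged={b.txt}
After op 18 (git add b.txt): modified={a.txt, c.txt} staged={b.txt}
After op 19 (git reset b.txt): modified={a.txt, b.txt, c.txt} staged={none}
After op 20 (git add a.txt): modified={b.txt, c.txt} staged={a.txt}
After op 21 (git reset a.txt): modified={a.txt, b.txt, c.txt} staged={none}
After op 22 (git add b.txt): modified={a.txt, c.txt} staged={b.txt}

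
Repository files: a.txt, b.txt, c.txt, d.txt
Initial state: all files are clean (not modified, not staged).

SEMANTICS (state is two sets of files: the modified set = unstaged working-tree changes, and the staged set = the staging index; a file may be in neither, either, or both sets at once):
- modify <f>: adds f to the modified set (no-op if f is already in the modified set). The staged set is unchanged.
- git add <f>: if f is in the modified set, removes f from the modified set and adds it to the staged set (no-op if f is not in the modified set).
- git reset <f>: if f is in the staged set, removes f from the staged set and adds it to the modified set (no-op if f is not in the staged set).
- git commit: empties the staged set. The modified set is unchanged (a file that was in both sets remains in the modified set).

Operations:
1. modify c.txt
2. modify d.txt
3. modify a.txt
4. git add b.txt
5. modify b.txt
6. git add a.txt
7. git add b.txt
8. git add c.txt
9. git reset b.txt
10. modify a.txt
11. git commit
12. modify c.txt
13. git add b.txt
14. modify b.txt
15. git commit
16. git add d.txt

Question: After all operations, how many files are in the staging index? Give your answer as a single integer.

After op 1 (modify c.txt): modified={c.txt} staged={none}
After op 2 (modify d.txt): modified={c.txt, d.txt} staged={none}
After op 3 (modify a.txt): modified={a.txt, c.txt, d.txt} staged={none}
After op 4 (git add b.txt): modified={a.txt, c.txt, d.txt} staged={none}
After op 5 (modify b.txt): modified={a.txt, b.txt, c.txt, d.txt} staged={none}
After op 6 (git add a.txt): modified={b.txt, c.txt, d.txt} staged={a.txt}
After op 7 (git add b.txt): modified={c.txt, d.txt} staged={a.txt, b.txt}
After op 8 (git add c.txt): modified={d.txt} staged={a.txt, b.txt, c.txt}
After op 9 (git reset b.txt): modified={b.txt, d.txt} staged={a.txt, c.txt}
After op 10 (modify a.txt): modified={a.txt, b.txt, d.txt} staged={a.txt, c.txt}
After op 11 (git commit): modified={a.txt, b.txt, d.txt} staged={none}
After op 12 (modify c.txt): modified={a.txt, b.txt, c.txt, d.txt} staged={none}
After op 13 (git add b.txt): modified={a.txt, c.txt, d.txt} staged={b.txt}
After op 14 (modify b.txt): modified={a.txt, b.txt, c.txt, d.txt} staged={b.txt}
After op 15 (git commit): modified={a.txt, b.txt, c.txt, d.txt} staged={none}
After op 16 (git add d.txt): modified={a.txt, b.txt, c.txt} staged={d.txt}
Final staged set: {d.txt} -> count=1

Answer: 1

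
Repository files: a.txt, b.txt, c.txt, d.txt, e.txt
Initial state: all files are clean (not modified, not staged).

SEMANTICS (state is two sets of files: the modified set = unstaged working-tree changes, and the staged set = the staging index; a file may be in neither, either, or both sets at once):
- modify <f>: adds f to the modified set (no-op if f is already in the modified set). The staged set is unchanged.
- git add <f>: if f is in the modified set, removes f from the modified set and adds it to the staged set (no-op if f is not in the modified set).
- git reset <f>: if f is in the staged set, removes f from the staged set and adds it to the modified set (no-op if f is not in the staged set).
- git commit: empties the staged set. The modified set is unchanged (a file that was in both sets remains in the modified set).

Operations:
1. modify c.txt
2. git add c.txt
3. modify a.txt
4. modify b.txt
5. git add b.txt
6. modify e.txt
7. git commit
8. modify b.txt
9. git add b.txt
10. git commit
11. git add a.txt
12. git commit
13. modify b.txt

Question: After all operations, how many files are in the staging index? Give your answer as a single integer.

Answer: 0

Derivation:
After op 1 (modify c.txt): modified={c.txt} staged={none}
After op 2 (git add c.txt): modified={none} staged={c.txt}
After op 3 (modify a.txt): modified={a.txt} staged={c.txt}
After op 4 (modify b.txt): modified={a.txt, b.txt} staged={c.txt}
After op 5 (git add b.txt): modified={a.txt} staged={b.txt, c.txt}
After op 6 (modify e.txt): modified={a.txt, e.txt} staged={b.txt, c.txt}
After op 7 (git commit): modified={a.txt, e.txt} staged={none}
After op 8 (modify b.txt): modified={a.txt, b.txt, e.txt} staged={none}
After op 9 (git add b.txt): modified={a.txt, e.txt} staged={b.txt}
After op 10 (git commit): modified={a.txt, e.txt} staged={none}
After op 11 (git add a.txt): modified={e.txt} staged={a.txt}
After op 12 (git commit): modified={e.txt} staged={none}
After op 13 (modify b.txt): modified={b.txt, e.txt} staged={none}
Final staged set: {none} -> count=0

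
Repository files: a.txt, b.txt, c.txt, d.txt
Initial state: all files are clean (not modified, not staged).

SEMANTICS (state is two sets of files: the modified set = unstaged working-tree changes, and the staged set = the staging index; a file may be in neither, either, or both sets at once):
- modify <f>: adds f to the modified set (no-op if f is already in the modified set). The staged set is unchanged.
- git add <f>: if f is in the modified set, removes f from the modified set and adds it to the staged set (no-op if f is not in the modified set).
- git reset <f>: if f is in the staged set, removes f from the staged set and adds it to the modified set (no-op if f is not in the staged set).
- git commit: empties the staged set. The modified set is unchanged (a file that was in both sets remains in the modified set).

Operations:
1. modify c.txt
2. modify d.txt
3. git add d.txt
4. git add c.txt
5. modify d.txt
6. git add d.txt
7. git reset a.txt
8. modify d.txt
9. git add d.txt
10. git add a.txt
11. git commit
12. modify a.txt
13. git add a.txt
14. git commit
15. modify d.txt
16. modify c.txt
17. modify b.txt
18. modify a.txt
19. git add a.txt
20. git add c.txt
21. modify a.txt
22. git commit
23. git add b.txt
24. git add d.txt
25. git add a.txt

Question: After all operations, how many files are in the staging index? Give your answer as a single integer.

Answer: 3

Derivation:
After op 1 (modify c.txt): modified={c.txt} staged={none}
After op 2 (modify d.txt): modified={c.txt, d.txt} staged={none}
After op 3 (git add d.txt): modified={c.txt} staged={d.txt}
After op 4 (git add c.txt): modified={none} staged={c.txt, d.txt}
After op 5 (modify d.txt): modified={d.txt} staged={c.txt, d.txt}
After op 6 (git add d.txt): modified={none} staged={c.txt, d.txt}
After op 7 (git reset a.txt): modified={none} staged={c.txt, d.txt}
After op 8 (modify d.txt): modified={d.txt} staged={c.txt, d.txt}
After op 9 (git add d.txt): modified={none} staged={c.txt, d.txt}
After op 10 (git add a.txt): modified={none} staged={c.txt, d.txt}
After op 11 (git commit): modified={none} staged={none}
After op 12 (modify a.txt): modified={a.txt} staged={none}
After op 13 (git add a.txt): modified={none} staged={a.txt}
After op 14 (git commit): modified={none} staged={none}
After op 15 (modify d.txt): modified={d.txt} staged={none}
After op 16 (modify c.txt): modified={c.txt, d.txt} staged={none}
After op 17 (modify b.txt): modified={b.txt, c.txt, d.txt} staged={none}
After op 18 (modify a.txt): modified={a.txt, b.txt, c.txt, d.txt} staged={none}
After op 19 (git add a.txt): modified={b.txt, c.txt, d.txt} staged={a.txt}
After op 20 (git add c.txt): modified={b.txt, d.txt} staged={a.txt, c.txt}
After op 21 (modify a.txt): modified={a.txt, b.txt, d.txt} staged={a.txt, c.txt}
After op 22 (git commit): modified={a.txt, b.txt, d.txt} staged={none}
After op 23 (git add b.txt): modified={a.txt, d.txt} staged={b.txt}
After op 24 (git add d.txt): modified={a.txt} staged={b.txt, d.txt}
After op 25 (git add a.txt): modified={none} staged={a.txt, b.txt, d.txt}
Final staged set: {a.txt, b.txt, d.txt} -> count=3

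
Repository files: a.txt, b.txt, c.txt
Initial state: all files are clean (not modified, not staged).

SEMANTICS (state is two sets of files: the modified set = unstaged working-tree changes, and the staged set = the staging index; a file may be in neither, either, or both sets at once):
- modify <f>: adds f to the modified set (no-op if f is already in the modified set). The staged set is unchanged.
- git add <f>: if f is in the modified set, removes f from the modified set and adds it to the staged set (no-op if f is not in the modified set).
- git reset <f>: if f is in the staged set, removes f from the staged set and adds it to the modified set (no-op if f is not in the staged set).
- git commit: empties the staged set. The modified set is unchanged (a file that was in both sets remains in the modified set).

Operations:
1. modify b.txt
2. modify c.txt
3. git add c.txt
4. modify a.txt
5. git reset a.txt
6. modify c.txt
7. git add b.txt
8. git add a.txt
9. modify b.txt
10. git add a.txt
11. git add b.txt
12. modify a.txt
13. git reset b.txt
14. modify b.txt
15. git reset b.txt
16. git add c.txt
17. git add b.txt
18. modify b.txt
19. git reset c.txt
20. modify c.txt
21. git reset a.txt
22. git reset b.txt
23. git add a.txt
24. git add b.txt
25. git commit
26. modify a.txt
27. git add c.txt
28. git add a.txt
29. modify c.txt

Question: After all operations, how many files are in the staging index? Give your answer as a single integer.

After op 1 (modify b.txt): modified={b.txt} staged={none}
After op 2 (modify c.txt): modified={b.txt, c.txt} staged={none}
After op 3 (git add c.txt): modified={b.txt} staged={c.txt}
After op 4 (modify a.txt): modified={a.txt, b.txt} staged={c.txt}
After op 5 (git reset a.txt): modified={a.txt, b.txt} staged={c.txt}
After op 6 (modify c.txt): modified={a.txt, b.txt, c.txt} staged={c.txt}
After op 7 (git add b.txt): modified={a.txt, c.txt} staged={b.txt, c.txt}
After op 8 (git add a.txt): modified={c.txt} staged={a.txt, b.txt, c.txt}
After op 9 (modify b.txt): modified={b.txt, c.txt} staged={a.txt, b.txt, c.txt}
After op 10 (git add a.txt): modified={b.txt, c.txt} staged={a.txt, b.txt, c.txt}
After op 11 (git add b.txt): modified={c.txt} staged={a.txt, b.txt, c.txt}
After op 12 (modify a.txt): modified={a.txt, c.txt} staged={a.txt, b.txt, c.txt}
After op 13 (git reset b.txt): modified={a.txt, b.txt, c.txt} staged={a.txt, c.txt}
After op 14 (modify b.txt): modified={a.txt, b.txt, c.txt} staged={a.txt, c.txt}
After op 15 (git reset b.txt): modified={a.txt, b.txt, c.txt} staged={a.txt, c.txt}
After op 16 (git add c.txt): modified={a.txt, b.txt} staged={a.txt, c.txt}
After op 17 (git add b.txt): modified={a.txt} staged={a.txt, b.txt, c.txt}
After op 18 (modify b.txt): modified={a.txt, b.txt} staged={a.txt, b.txt, c.txt}
After op 19 (git reset c.txt): modified={a.txt, b.txt, c.txt} staged={a.txt, b.txt}
After op 20 (modify c.txt): modified={a.txt, b.txt, c.txt} staged={a.txt, b.txt}
After op 21 (git reset a.txt): modified={a.txt, b.txt, c.txt} staged={b.txt}
After op 22 (git reset b.txt): modified={a.txt, b.txt, c.txt} staged={none}
After op 23 (git add a.txt): modified={b.txt, c.txt} staged={a.txt}
After op 24 (git add b.txt): modified={c.txt} staged={a.txt, b.txt}
After op 25 (git commit): modified={c.txt} staged={none}
After op 26 (modify a.txt): modified={a.txt, c.txt} staged={none}
After op 27 (git add c.txt): modified={a.txt} staged={c.txt}
After op 28 (git add a.txt): modified={none} staged={a.txt, c.txt}
After op 29 (modify c.txt): modified={c.txt} staged={a.txt, c.txt}
Final staged set: {a.txt, c.txt} -> count=2

Answer: 2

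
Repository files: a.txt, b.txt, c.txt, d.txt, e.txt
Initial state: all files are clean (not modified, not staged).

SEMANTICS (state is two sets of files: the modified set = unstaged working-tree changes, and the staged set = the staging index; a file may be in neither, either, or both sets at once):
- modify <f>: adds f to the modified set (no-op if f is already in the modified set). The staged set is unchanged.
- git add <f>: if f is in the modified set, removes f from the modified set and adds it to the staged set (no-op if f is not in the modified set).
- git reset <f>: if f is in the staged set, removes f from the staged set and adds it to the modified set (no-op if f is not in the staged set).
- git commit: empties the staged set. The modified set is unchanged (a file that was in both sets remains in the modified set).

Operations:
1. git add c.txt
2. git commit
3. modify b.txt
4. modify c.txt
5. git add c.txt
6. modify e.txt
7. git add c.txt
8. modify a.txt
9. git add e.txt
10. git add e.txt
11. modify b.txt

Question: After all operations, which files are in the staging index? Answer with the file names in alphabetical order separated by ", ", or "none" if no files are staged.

Answer: c.txt, e.txt

Derivation:
After op 1 (git add c.txt): modified={none} staged={none}
After op 2 (git commit): modified={none} staged={none}
After op 3 (modify b.txt): modified={b.txt} staged={none}
After op 4 (modify c.txt): modified={b.txt, c.txt} staged={none}
After op 5 (git add c.txt): modified={b.txt} staged={c.txt}
After op 6 (modify e.txt): modified={b.txt, e.txt} staged={c.txt}
After op 7 (git add c.txt): modified={b.txt, e.txt} staged={c.txt}
After op 8 (modify a.txt): modified={a.txt, b.txt, e.txt} staged={c.txt}
After op 9 (git add e.txt): modified={a.txt, b.txt} staged={c.txt, e.txt}
After op 10 (git add e.txt): modified={a.txt, b.txt} staged={c.txt, e.txt}
After op 11 (modify b.txt): modified={a.txt, b.txt} staged={c.txt, e.txt}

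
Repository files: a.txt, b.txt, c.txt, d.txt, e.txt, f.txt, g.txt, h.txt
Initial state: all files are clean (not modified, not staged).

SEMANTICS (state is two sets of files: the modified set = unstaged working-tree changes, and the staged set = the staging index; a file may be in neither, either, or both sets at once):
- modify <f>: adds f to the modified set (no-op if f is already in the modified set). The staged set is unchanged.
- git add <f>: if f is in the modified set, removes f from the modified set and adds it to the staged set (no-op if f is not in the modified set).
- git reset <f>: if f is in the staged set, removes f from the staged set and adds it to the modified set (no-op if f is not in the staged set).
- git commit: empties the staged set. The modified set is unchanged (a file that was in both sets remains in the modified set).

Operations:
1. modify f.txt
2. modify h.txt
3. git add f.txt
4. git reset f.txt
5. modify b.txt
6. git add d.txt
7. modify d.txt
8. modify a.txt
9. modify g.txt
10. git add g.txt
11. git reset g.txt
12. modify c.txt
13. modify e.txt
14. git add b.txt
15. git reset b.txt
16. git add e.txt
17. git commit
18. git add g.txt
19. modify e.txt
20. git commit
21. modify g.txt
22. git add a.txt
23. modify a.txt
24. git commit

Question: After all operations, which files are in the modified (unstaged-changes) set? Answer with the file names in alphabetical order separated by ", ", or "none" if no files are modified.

After op 1 (modify f.txt): modified={f.txt} staged={none}
After op 2 (modify h.txt): modified={f.txt, h.txt} staged={none}
After op 3 (git add f.txt): modified={h.txt} staged={f.txt}
After op 4 (git reset f.txt): modified={f.txt, h.txt} staged={none}
After op 5 (modify b.txt): modified={b.txt, f.txt, h.txt} staged={none}
After op 6 (git add d.txt): modified={b.txt, f.txt, h.txt} staged={none}
After op 7 (modify d.txt): modified={b.txt, d.txt, f.txt, h.txt} staged={none}
After op 8 (modify a.txt): modified={a.txt, b.txt, d.txt, f.txt, h.txt} staged={none}
After op 9 (modify g.txt): modified={a.txt, b.txt, d.txt, f.txt, g.txt, h.txt} staged={none}
After op 10 (git add g.txt): modified={a.txt, b.txt, d.txt, f.txt, h.txt} staged={g.txt}
After op 11 (git reset g.txt): modified={a.txt, b.txt, d.txt, f.txt, g.txt, h.txt} staged={none}
After op 12 (modify c.txt): modified={a.txt, b.txt, c.txt, d.txt, f.txt, g.txt, h.txt} staged={none}
After op 13 (modify e.txt): modified={a.txt, b.txt, c.txt, d.txt, e.txt, f.txt, g.txt, h.txt} staged={none}
After op 14 (git add b.txt): modified={a.txt, c.txt, d.txt, e.txt, f.txt, g.txt, h.txt} staged={b.txt}
After op 15 (git reset b.txt): modified={a.txt, b.txt, c.txt, d.txt, e.txt, f.txt, g.txt, h.txt} staged={none}
After op 16 (git add e.txt): modified={a.txt, b.txt, c.txt, d.txt, f.txt, g.txt, h.txt} staged={e.txt}
After op 17 (git commit): modified={a.txt, b.txt, c.txt, d.txt, f.txt, g.txt, h.txt} staged={none}
After op 18 (git add g.txt): modified={a.txt, b.txt, c.txt, d.txt, f.txt, h.txt} staged={g.txt}
After op 19 (modify e.txt): modified={a.txt, b.txt, c.txt, d.txt, e.txt, f.txt, h.txt} staged={g.txt}
After op 20 (git commit): modified={a.txt, b.txt, c.txt, d.txt, e.txt, f.txt, h.txt} staged={none}
After op 21 (modify g.txt): modified={a.txt, b.txt, c.txt, d.txt, e.txt, f.txt, g.txt, h.txt} staged={none}
After op 22 (git add a.txt): modified={b.txt, c.txt, d.txt, e.txt, f.txt, g.txt, h.txt} staged={a.txt}
After op 23 (modify a.txt): modified={a.txt, b.txt, c.txt, d.txt, e.txt, f.txt, g.txt, h.txt} staged={a.txt}
After op 24 (git commit): modified={a.txt, b.txt, c.txt, d.txt, e.txt, f.txt, g.txt, h.txt} staged={none}

Answer: a.txt, b.txt, c.txt, d.txt, e.txt, f.txt, g.txt, h.txt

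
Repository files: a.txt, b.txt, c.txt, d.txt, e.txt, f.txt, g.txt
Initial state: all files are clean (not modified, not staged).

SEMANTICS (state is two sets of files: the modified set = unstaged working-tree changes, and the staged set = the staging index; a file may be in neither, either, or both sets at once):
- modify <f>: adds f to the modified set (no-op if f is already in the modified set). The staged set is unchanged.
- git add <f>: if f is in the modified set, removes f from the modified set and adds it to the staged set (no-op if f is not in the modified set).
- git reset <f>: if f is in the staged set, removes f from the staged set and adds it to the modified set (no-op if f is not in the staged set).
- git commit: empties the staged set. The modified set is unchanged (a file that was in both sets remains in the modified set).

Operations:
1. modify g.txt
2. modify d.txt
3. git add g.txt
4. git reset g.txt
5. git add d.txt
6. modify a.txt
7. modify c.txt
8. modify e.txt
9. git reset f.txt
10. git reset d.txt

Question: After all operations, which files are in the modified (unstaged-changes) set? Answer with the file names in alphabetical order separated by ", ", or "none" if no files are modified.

Answer: a.txt, c.txt, d.txt, e.txt, g.txt

Derivation:
After op 1 (modify g.txt): modified={g.txt} staged={none}
After op 2 (modify d.txt): modified={d.txt, g.txt} staged={none}
After op 3 (git add g.txt): modified={d.txt} staged={g.txt}
After op 4 (git reset g.txt): modified={d.txt, g.txt} staged={none}
After op 5 (git add d.txt): modified={g.txt} staged={d.txt}
After op 6 (modify a.txt): modified={a.txt, g.txt} staged={d.txt}
After op 7 (modify c.txt): modified={a.txt, c.txt, g.txt} staged={d.txt}
After op 8 (modify e.txt): modified={a.txt, c.txt, e.txt, g.txt} staged={d.txt}
After op 9 (git reset f.txt): modified={a.txt, c.txt, e.txt, g.txt} staged={d.txt}
After op 10 (git reset d.txt): modified={a.txt, c.txt, d.txt, e.txt, g.txt} staged={none}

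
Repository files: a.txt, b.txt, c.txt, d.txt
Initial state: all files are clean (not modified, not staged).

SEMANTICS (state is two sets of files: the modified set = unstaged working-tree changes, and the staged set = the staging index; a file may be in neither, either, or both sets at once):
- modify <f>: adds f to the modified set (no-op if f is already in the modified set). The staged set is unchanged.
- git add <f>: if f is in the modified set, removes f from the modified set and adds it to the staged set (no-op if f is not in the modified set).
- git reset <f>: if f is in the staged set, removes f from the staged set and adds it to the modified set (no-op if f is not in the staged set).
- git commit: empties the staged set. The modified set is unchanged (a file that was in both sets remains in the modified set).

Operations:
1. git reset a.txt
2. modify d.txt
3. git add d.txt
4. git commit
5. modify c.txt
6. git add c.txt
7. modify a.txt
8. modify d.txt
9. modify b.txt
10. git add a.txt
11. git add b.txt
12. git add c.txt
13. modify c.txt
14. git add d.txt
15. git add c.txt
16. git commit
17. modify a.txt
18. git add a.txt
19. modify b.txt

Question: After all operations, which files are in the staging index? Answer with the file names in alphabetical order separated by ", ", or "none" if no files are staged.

After op 1 (git reset a.txt): modified={none} staged={none}
After op 2 (modify d.txt): modified={d.txt} staged={none}
After op 3 (git add d.txt): modified={none} staged={d.txt}
After op 4 (git commit): modified={none} staged={none}
After op 5 (modify c.txt): modified={c.txt} staged={none}
After op 6 (git add c.txt): modified={none} staged={c.txt}
After op 7 (modify a.txt): modified={a.txt} staged={c.txt}
After op 8 (modify d.txt): modified={a.txt, d.txt} staged={c.txt}
After op 9 (modify b.txt): modified={a.txt, b.txt, d.txt} staged={c.txt}
After op 10 (git add a.txt): modified={b.txt, d.txt} staged={a.txt, c.txt}
After op 11 (git add b.txt): modified={d.txt} staged={a.txt, b.txt, c.txt}
After op 12 (git add c.txt): modified={d.txt} staged={a.txt, b.txt, c.txt}
After op 13 (modify c.txt): modified={c.txt, d.txt} staged={a.txt, b.txt, c.txt}
After op 14 (git add d.txt): modified={c.txt} staged={a.txt, b.txt, c.txt, d.txt}
After op 15 (git add c.txt): modified={none} staged={a.txt, b.txt, c.txt, d.txt}
After op 16 (git commit): modified={none} staged={none}
After op 17 (modify a.txt): modified={a.txt} staged={none}
After op 18 (git add a.txt): modified={none} staged={a.txt}
After op 19 (modify b.txt): modified={b.txt} staged={a.txt}

Answer: a.txt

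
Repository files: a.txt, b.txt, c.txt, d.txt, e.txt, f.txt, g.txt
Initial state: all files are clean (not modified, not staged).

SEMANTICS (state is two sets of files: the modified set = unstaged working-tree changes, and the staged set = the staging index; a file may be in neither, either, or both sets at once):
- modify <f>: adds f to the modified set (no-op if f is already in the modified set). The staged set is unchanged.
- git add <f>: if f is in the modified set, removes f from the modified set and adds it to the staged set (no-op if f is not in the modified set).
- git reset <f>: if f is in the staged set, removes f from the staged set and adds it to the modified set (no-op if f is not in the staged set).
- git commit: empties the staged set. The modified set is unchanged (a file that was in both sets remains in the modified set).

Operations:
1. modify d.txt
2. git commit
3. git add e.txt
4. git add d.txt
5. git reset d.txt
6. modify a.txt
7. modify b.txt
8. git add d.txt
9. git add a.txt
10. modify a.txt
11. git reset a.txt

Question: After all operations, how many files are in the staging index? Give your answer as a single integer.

Answer: 1

Derivation:
After op 1 (modify d.txt): modified={d.txt} staged={none}
After op 2 (git commit): modified={d.txt} staged={none}
After op 3 (git add e.txt): modified={d.txt} staged={none}
After op 4 (git add d.txt): modified={none} staged={d.txt}
After op 5 (git reset d.txt): modified={d.txt} staged={none}
After op 6 (modify a.txt): modified={a.txt, d.txt} staged={none}
After op 7 (modify b.txt): modified={a.txt, b.txt, d.txt} staged={none}
After op 8 (git add d.txt): modified={a.txt, b.txt} staged={d.txt}
After op 9 (git add a.txt): modified={b.txt} staged={a.txt, d.txt}
After op 10 (modify a.txt): modified={a.txt, b.txt} staged={a.txt, d.txt}
After op 11 (git reset a.txt): modified={a.txt, b.txt} staged={d.txt}
Final staged set: {d.txt} -> count=1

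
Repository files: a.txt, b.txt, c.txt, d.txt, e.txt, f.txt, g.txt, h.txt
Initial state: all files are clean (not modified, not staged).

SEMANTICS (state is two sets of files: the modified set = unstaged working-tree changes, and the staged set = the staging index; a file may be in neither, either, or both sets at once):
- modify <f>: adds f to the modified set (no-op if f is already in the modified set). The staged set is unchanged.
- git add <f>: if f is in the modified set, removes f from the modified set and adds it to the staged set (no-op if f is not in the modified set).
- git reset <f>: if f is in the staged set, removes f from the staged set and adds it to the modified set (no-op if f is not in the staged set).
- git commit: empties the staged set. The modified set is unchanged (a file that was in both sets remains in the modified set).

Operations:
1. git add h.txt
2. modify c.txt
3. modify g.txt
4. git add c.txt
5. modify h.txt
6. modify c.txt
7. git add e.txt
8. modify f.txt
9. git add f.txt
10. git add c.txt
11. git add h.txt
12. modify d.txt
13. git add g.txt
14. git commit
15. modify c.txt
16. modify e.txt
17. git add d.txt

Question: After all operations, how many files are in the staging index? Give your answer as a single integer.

After op 1 (git add h.txt): modified={none} staged={none}
After op 2 (modify c.txt): modified={c.txt} staged={none}
After op 3 (modify g.txt): modified={c.txt, g.txt} staged={none}
After op 4 (git add c.txt): modified={g.txt} staged={c.txt}
After op 5 (modify h.txt): modified={g.txt, h.txt} staged={c.txt}
After op 6 (modify c.txt): modified={c.txt, g.txt, h.txt} staged={c.txt}
After op 7 (git add e.txt): modified={c.txt, g.txt, h.txt} staged={c.txt}
After op 8 (modify f.txt): modified={c.txt, f.txt, g.txt, h.txt} staged={c.txt}
After op 9 (git add f.txt): modified={c.txt, g.txt, h.txt} staged={c.txt, f.txt}
After op 10 (git add c.txt): modified={g.txt, h.txt} staged={c.txt, f.txt}
After op 11 (git add h.txt): modified={g.txt} staged={c.txt, f.txt, h.txt}
After op 12 (modify d.txt): modified={d.txt, g.txt} staged={c.txt, f.txt, h.txt}
After op 13 (git add g.txt): modified={d.txt} staged={c.txt, f.txt, g.txt, h.txt}
After op 14 (git commit): modified={d.txt} staged={none}
After op 15 (modify c.txt): modified={c.txt, d.txt} staged={none}
After op 16 (modify e.txt): modified={c.txt, d.txt, e.txt} staged={none}
After op 17 (git add d.txt): modified={c.txt, e.txt} staged={d.txt}
Final staged set: {d.txt} -> count=1

Answer: 1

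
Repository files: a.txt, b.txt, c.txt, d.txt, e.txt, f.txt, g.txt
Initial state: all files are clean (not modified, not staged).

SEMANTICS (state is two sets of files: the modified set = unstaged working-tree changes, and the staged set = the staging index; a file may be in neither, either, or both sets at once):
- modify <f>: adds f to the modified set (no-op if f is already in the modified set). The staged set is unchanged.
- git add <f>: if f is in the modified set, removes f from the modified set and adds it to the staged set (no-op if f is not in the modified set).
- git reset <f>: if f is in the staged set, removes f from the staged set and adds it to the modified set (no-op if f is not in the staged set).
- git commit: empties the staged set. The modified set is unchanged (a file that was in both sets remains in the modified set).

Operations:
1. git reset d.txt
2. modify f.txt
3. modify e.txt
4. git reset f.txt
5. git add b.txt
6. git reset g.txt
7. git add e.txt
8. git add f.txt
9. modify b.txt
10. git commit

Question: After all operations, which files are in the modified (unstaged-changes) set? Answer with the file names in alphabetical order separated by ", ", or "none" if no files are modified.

Answer: b.txt

Derivation:
After op 1 (git reset d.txt): modified={none} staged={none}
After op 2 (modify f.txt): modified={f.txt} staged={none}
After op 3 (modify e.txt): modified={e.txt, f.txt} staged={none}
After op 4 (git reset f.txt): modified={e.txt, f.txt} staged={none}
After op 5 (git add b.txt): modified={e.txt, f.txt} staged={none}
After op 6 (git reset g.txt): modified={e.txt, f.txt} staged={none}
After op 7 (git add e.txt): modified={f.txt} staged={e.txt}
After op 8 (git add f.txt): modified={none} staged={e.txt, f.txt}
After op 9 (modify b.txt): modified={b.txt} staged={e.txt, f.txt}
After op 10 (git commit): modified={b.txt} staged={none}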